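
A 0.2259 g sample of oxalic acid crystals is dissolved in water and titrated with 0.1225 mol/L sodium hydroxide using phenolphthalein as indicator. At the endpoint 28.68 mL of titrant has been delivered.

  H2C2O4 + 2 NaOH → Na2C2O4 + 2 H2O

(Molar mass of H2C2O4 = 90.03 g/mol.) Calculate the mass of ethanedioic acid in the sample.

0.1582 g

n(NaOH) = 0.02868 L × 0.1225 mol/L = 3.513 × 10^-3 mol
From the 1:2 ratio, n(H2C2O4) = 1/2 × 3.513 × 10^-3 = 1.757 × 10^-3 mol
mass of H2C2O4 = 1.757 × 10^-3 × 90.03 g/mol = 0.1582 g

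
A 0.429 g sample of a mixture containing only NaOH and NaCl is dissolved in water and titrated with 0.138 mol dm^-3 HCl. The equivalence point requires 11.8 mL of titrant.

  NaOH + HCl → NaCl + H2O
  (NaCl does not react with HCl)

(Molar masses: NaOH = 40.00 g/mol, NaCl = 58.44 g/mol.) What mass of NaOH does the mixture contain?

n(HCl) = 0.0118 × 0.138 = 1.63 × 10^-3 mol
Let x = n(NaOH), y = n(NaCl).
Titrant: 1x = 1.63 × 10^-3;  mass: 40.00x + 58.44y = 0.429
Solving, x = 1.63 × 10^-3 mol, y = 6.23 × 10^-3 mol
mass of NaOH = 1.63 × 10^-3 × 40.00 = 0.0651 g

0.0651 g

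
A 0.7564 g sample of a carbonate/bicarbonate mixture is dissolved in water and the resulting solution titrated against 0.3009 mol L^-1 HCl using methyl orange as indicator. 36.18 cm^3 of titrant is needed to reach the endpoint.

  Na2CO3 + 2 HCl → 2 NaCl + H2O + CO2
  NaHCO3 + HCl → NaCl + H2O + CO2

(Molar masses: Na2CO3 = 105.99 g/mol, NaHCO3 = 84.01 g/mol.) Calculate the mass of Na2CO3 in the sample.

n(HCl) = 0.03618 × 0.3009 = 0.01089 mol
Let x = n(Na2CO3), y = n(NaHCO3).
Titrant: 2x + 1y = 0.01089;  mass: 105.99x + 84.01y = 0.7564
Solving, x = 2.550 × 10^-3 mol, y = 5.786 × 10^-3 mol
mass of Na2CO3 = 2.550 × 10^-3 × 105.99 = 0.2703 g

0.2703 g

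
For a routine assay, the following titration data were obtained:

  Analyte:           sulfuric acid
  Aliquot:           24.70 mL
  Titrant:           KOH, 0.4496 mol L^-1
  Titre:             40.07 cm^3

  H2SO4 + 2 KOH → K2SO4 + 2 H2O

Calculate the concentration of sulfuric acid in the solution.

n(KOH) = 0.04007 L × 0.4496 mol/L = 0.01802 mol
From the 1:2 mole ratio, n(H2SO4) = 1/2 × 0.01802 = 9.008 × 10^-3 mol
[H2SO4] = 9.008 × 10^-3 mol / 0.02470 L = 0.3647 mol/L

0.3647 mol/L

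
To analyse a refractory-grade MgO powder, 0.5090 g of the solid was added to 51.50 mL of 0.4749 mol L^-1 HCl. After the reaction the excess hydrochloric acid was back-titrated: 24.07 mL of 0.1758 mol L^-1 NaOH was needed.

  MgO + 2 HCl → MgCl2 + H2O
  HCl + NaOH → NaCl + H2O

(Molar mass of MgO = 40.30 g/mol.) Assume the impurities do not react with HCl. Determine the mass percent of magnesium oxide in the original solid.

n(HCl) added = 0.05150 × 0.4749 = 0.02446 mol
n(NaOH) used in back-titration = 0.02407 × 0.1758 = 4.232 × 10^-3 mol
n(HCl) left over = 4.232 × 10^-3 mol (1:1 ratio)
n(HCl) consumed by analyte = 0.02446 − 4.232 × 10^-3 = 0.02023 mol
From the 1:2 ratio, n(MgO) = 1/2 × 0.02023 = 0.01011 mol
mass of MgO = 0.01011 × 40.30 = 0.4076 g
% MgO = 0.4076 / 0.5090 × 100 = 80.07 %

80.07 %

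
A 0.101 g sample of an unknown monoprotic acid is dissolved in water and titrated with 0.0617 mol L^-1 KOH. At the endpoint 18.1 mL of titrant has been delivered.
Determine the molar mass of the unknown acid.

90.4 g/mol

n(KOH) = 0.0181 L × 0.0617 mol/L = 1.12 × 10^-3 mol
n(HA) = 1.12 × 10^-3 mol (1:1 ratio)
M = m / n = 0.101 g / 1.12 × 10^-3 mol = 90.4 g/mol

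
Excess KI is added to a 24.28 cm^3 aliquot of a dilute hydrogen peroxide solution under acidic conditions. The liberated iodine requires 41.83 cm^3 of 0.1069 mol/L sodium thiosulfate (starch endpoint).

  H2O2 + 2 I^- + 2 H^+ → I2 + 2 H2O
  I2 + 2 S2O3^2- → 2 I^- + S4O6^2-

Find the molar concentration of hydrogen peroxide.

0.09208 mol/L

n(S2O3^2-) = 0.04183 × 0.1069 = 4.472 × 10^-3 mol
n(I2) = n(S2O3^2-)/2 = 2.236 × 10^-3 mol
n(H2O2) in the aliquot = 2.236 × 10^-3 mol (1:1 ratio)
[H2O2] = 2.236 × 10^-3 / 0.02428 = 0.09208 mol/L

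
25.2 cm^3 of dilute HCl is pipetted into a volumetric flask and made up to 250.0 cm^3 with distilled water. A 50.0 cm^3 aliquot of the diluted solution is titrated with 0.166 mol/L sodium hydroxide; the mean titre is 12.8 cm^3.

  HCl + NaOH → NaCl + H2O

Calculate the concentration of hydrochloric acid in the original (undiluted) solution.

n(NaOH) = 0.0128 × 0.166 = 2.12 × 10^-3 mol
n(HCl) in the aliquot = 2.12 × 10^-3 mol (1:1 ratio)
[HCl]_dilute = 2.12 × 10^-3 / 0.0500 = 0.0425 mol/L
Dilution factor = 250.0 / 25.2 = 9.921
[HCl]_stock = 0.0425 × 9.921 = 0.422 mol/L

0.422 mol/L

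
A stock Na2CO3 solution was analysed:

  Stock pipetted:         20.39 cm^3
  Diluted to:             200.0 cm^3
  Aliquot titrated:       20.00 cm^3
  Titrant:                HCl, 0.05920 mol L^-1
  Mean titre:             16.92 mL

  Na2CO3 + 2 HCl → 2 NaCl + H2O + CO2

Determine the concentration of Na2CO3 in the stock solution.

0.2456 mol/L

n(HCl) = 0.01692 × 0.05920 = 1.002 × 10^-3 mol
From the 1:2 ratio, n(Na2CO3) in the aliquot = 1/2 × 1.002 × 10^-3 = 5.008 × 10^-4 mol
[Na2CO3]_dilute = 5.008 × 10^-4 / 0.02000 = 0.02504 mol/L
Dilution factor = 200.0 / 20.39 = 9.809
[Na2CO3]_stock = 0.02504 × 9.809 = 0.2456 mol/L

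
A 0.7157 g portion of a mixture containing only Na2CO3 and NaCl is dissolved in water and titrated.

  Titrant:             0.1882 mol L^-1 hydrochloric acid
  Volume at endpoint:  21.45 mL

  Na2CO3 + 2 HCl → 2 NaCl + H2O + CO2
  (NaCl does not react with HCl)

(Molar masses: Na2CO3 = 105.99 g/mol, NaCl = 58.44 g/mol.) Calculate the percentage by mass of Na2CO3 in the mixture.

29.89 %

n(HCl) = 0.02145 × 0.1882 = 4.037 × 10^-3 mol
Let x = n(Na2CO3), y = n(NaCl).
Titrant: 2x = 4.037 × 10^-3;  mass: 105.99x + 58.44y = 0.7157
Solving, x = 2.018 × 10^-3 mol, y = 8.586 × 10^-3 mol
mass of Na2CO3 = 2.018 × 10^-3 × 105.99 = 0.2139 g
% Na2CO3 = 0.2139 / 0.7157 × 100 = 29.89 %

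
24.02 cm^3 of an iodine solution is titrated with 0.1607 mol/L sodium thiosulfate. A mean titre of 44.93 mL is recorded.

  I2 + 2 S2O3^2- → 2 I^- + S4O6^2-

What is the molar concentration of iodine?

0.1503 mol/L

n(Na2S2O3) = 0.04493 L × 0.1607 mol/L = 7.220 × 10^-3 mol
From the 1:2 mole ratio, n(I2) = 1/2 × 7.220 × 10^-3 = 3.610 × 10^-3 mol
[I2] = 3.610 × 10^-3 mol / 0.02402 L = 0.1503 mol/L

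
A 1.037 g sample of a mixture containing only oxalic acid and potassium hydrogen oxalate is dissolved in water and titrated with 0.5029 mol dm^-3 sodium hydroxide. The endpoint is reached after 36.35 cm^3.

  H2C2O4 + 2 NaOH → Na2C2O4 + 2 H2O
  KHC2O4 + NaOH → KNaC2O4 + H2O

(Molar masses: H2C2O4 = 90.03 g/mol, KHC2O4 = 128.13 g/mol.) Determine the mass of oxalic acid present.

0.7069 g

n(NaOH) = 0.03635 × 0.5029 = 0.01828 mol
Let x = n(H2C2O4), y = n(KHC2O4).
Titrant: 2x + 1y = 0.01828;  mass: 90.03x + 128.13y = 1.037
Solving, x = 7.852 × 10^-3 mol, y = 2.576 × 10^-3 mol
mass of H2C2O4 = 7.852 × 10^-3 × 90.03 = 0.7069 g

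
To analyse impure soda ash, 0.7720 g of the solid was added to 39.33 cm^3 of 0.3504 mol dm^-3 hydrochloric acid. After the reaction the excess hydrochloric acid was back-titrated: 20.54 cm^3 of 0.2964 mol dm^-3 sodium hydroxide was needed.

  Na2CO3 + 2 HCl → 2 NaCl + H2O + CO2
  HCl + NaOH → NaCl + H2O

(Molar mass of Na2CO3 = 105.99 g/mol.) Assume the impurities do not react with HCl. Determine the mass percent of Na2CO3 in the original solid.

52.81 %

n(HCl) added = 0.03933 × 0.3504 = 0.01378 mol
n(NaOH) used in back-titration = 0.02054 × 0.2964 = 6.088 × 10^-3 mol
n(HCl) left over = 6.088 × 10^-3 mol (1:1 ratio)
n(HCl) consumed by analyte = 0.01378 − 6.088 × 10^-3 = 7.693 × 10^-3 mol
From the 1:2 ratio, n(Na2CO3) = 1/2 × 7.693 × 10^-3 = 3.847 × 10^-3 mol
mass of Na2CO3 = 3.847 × 10^-3 × 105.99 = 0.4077 g
% Na2CO3 = 0.4077 / 0.7720 × 100 = 52.81 %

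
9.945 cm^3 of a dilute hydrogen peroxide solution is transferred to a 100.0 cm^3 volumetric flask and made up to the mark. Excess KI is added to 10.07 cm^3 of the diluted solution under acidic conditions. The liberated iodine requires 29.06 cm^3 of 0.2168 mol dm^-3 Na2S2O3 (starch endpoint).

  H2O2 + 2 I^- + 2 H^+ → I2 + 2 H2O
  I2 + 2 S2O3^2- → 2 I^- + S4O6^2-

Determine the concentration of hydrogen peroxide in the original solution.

3.146 mol/L

n(S2O3^2-) = 0.02906 × 0.2168 = 6.300 × 10^-3 mol
n(I2) = n(S2O3^2-)/2 = 3.150 × 10^-3 mol
n(H2O2) in the aliquot = 3.150 × 10^-3 mol (1:1 ratio)
[H2O2]_dilute = 3.150 × 10^-3 / 0.01007 = 0.3128 mol/L
[H2O2]_original = 0.3128 × 100.0/9.945 = 3.146 mol/L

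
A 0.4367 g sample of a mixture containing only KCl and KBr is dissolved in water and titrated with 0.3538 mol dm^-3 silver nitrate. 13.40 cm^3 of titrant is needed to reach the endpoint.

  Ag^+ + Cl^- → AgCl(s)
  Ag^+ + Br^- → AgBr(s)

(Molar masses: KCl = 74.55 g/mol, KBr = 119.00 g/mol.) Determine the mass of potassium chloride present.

n(AgNO3) = 0.01340 × 0.3538 = 4.741 × 10^-3 mol
Let x = n(KCl), y = n(KBr).
Titrant: 1x + 1y = 4.741 × 10^-3;  mass: 74.55x + 119.00y = 0.4367
Solving, x = 2.868 × 10^-3 mol, y = 1.873 × 10^-3 mol
mass of KCl = 2.868 × 10^-3 × 74.55 = 0.2138 g

0.2138 g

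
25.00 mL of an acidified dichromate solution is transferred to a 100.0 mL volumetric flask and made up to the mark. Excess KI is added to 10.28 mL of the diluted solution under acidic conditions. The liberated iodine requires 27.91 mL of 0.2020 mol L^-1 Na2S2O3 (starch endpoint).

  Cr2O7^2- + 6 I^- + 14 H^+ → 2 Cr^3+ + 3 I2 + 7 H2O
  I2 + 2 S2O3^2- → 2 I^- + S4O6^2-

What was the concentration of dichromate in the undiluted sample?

0.3656 mol/L

n(S2O3^2-) = 0.02791 × 0.2020 = 5.638 × 10^-3 mol
n(I2) = n(S2O3^2-)/2 = 2.819 × 10^-3 mol
From the 1:3 ratio, n(Cr2O7^2-) in the aliquot = 1/3 × 2.819 × 10^-3 = 9.396 × 10^-4 mol
[Cr2O7^2-]_dilute = 9.396 × 10^-4 / 0.01028 = 0.09140 mol/L
[Cr2O7^2-]_original = 0.09140 × 100.0/25.00 = 0.3656 mol/L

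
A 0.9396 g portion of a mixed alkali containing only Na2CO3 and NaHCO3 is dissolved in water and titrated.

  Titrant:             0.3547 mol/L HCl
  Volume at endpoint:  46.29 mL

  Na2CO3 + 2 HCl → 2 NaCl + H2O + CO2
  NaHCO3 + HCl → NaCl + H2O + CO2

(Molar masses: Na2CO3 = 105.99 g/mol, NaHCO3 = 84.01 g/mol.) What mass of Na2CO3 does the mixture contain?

n(HCl) = 0.04629 × 0.3547 = 0.01642 mol
Let x = n(Na2CO3), y = n(NaHCO3).
Titrant: 2x + 1y = 0.01642;  mass: 105.99x + 84.01y = 0.9396
Solving, x = 7.090 × 10^-3 mol, y = 2.240 × 10^-3 mol
mass of Na2CO3 = 7.090 × 10^-3 × 105.99 = 0.7514 g

0.7514 g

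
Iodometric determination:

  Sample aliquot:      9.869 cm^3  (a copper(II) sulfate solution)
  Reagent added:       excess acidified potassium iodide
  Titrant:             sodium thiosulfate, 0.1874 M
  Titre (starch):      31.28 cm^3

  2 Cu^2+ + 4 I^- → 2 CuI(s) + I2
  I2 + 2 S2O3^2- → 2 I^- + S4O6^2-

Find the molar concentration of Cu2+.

0.5940 M

n(S2O3^2-) = 0.03128 × 0.1874 = 5.862 × 10^-3 mol
n(I2) = n(S2O3^2-)/2 = 2.931 × 10^-3 mol
From the 2:1 ratio, n(Cu2+) in the aliquot = 2/1 × 2.931 × 10^-3 = 5.862 × 10^-3 mol
[Cu2+] = 5.862 × 10^-3 / 0.009869 = 0.5940 mol/L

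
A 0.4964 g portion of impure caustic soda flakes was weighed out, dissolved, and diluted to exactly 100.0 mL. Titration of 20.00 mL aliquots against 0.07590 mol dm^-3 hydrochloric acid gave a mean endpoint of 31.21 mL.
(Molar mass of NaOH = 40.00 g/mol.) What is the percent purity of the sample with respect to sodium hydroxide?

NaOH + HCl → NaCl + H2O
n(HCl) per titration = 0.03121 × 0.07590 = 2.369 × 10^-3 mol
n(NaOH) in each aliquot = 2.369 × 10^-3 mol (1:1 ratio)
n(NaOH) in the whole flask = 2.369 × 10^-3 × 100.0/20.00 = 0.01184 mol
mass of NaOH = 0.01184 × 40.00 = 0.4738 g
% NaOH = 0.4738 / 0.4964 × 100 = 95.44 %

95.44 %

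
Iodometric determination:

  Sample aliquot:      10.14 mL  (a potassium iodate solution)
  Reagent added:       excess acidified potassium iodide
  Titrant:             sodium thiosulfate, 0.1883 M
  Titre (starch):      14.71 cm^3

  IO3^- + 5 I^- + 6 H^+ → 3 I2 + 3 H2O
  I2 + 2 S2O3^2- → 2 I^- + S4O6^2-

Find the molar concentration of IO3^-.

0.04553 M

n(S2O3^2-) = 0.01471 × 0.1883 = 2.770 × 10^-3 mol
n(I2) = n(S2O3^2-)/2 = 1.385 × 10^-3 mol
From the 1:3 ratio, n(IO3^-) in the aliquot = 1/3 × 1.385 × 10^-3 = 4.616 × 10^-4 mol
[IO3^-] = 4.616 × 10^-4 / 0.01014 = 0.04553 mol/L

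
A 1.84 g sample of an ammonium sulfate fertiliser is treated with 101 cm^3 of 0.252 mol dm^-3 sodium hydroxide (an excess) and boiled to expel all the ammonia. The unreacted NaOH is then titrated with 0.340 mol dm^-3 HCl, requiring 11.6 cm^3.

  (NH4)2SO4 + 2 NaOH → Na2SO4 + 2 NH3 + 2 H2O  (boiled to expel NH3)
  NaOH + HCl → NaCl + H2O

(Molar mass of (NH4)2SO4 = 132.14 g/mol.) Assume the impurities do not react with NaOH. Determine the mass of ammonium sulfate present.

1.42 g

n(NaOH) added = 0.101 × 0.252 = 0.0255 mol
n(HCl) used in back-titration = 0.0116 × 0.340 = 3.94 × 10^-3 mol
n(NaOH) left over = 3.94 × 10^-3 mol (1:1 ratio)
n(NaOH) consumed by analyte = 0.0255 − 3.94 × 10^-3 = 0.0215 mol
From the 1:2 ratio, n((NH4)2SO4) = 1/2 × 0.0215 = 0.0108 mol
mass of (NH4)2SO4 = 0.0108 × 132.14 = 1.42 g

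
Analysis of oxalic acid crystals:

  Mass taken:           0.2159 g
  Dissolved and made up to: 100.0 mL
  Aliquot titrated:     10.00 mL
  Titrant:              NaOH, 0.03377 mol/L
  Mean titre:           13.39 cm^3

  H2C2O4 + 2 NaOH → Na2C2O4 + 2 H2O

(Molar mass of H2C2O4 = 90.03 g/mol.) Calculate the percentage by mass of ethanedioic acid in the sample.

n(NaOH) per titration = 0.01339 × 0.03377 = 4.522 × 10^-4 mol
From the 1:2 ratio, n(H2C2O4) in each aliquot = 1/2 × 4.522 × 10^-4 = 2.261 × 10^-4 mol
n(H2C2O4) in the whole flask = 2.261 × 10^-4 × 100.0/10.00 = 2.261 × 10^-3 mol
mass of H2C2O4 = 2.261 × 10^-3 × 90.03 = 0.2035 g
% H2C2O4 = 0.2035 / 0.2159 × 100 = 94.28 %

94.28 %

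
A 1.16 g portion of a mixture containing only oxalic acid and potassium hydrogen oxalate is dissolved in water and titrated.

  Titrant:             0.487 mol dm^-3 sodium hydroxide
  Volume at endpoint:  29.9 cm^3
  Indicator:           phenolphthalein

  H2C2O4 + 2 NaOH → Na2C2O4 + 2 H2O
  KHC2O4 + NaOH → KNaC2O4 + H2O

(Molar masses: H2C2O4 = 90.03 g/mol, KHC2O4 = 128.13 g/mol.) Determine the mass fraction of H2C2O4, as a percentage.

33.0 %

n(NaOH) = 0.0299 × 0.487 = 0.0146 mol
Let x = n(H2C2O4), y = n(KHC2O4).
Titrant: 2x + 1y = 0.0146;  mass: 90.03x + 128.13y = 1.16
Solving, x = 4.25 × 10^-3 mol, y = 6.07 × 10^-3 mol
mass of H2C2O4 = 4.25 × 10^-3 × 90.03 = 0.382 g
% H2C2O4 = 0.382 / 1.16 × 100 = 33.0 %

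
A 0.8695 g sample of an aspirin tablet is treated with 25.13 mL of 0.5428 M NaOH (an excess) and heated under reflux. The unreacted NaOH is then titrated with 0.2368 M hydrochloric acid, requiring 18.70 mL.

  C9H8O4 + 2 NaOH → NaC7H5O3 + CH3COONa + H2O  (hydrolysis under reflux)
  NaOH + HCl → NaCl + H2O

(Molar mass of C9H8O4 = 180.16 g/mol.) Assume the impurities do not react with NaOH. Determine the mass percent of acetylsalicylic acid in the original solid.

n(NaOH) added = 0.02513 × 0.5428 = 0.01364 mol
n(HCl) used in back-titration = 0.01870 × 0.2368 = 4.428 × 10^-3 mol
n(NaOH) left over = 4.428 × 10^-3 mol (1:1 ratio)
n(NaOH) consumed by analyte = 0.01364 − 4.428 × 10^-3 = 9.212 × 10^-3 mol
From the 1:2 ratio, n(C9H8O4) = 1/2 × 9.212 × 10^-3 = 4.606 × 10^-3 mol
mass of C9H8O4 = 4.606 × 10^-3 × 180.16 = 0.8299 g
% C9H8O4 = 0.8299 / 0.8695 × 100 = 95.44 %

95.44 %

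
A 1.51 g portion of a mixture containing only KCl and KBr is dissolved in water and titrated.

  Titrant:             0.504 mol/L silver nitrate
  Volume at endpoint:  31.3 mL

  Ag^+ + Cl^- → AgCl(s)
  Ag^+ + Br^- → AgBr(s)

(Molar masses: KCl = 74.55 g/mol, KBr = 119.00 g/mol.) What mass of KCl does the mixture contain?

0.616 g

n(AgNO3) = 0.0313 × 0.504 = 0.0158 mol
Let x = n(KCl), y = n(KBr).
Titrant: 1x + 1y = 0.0158;  mass: 74.55x + 119.00y = 1.51
Solving, x = 8.26 × 10^-3 mol, y = 7.51 × 10^-3 mol
mass of KCl = 8.26 × 10^-3 × 74.55 = 0.616 g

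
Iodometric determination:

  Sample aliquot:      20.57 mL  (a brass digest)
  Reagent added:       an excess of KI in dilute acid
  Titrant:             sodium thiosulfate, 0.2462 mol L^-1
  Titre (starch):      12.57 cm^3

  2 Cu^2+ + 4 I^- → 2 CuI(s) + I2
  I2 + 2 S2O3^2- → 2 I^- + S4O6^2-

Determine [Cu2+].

n(S2O3^2-) = 0.01257 × 0.2462 = 3.095 × 10^-3 mol
n(I2) = n(S2O3^2-)/2 = 1.547 × 10^-3 mol
From the 2:1 ratio, n(Cu2+) in the aliquot = 2/1 × 1.547 × 10^-3 = 3.095 × 10^-3 mol
[Cu2+] = 3.095 × 10^-3 / 0.02057 = 0.1504 mol/L

0.1504 mol/L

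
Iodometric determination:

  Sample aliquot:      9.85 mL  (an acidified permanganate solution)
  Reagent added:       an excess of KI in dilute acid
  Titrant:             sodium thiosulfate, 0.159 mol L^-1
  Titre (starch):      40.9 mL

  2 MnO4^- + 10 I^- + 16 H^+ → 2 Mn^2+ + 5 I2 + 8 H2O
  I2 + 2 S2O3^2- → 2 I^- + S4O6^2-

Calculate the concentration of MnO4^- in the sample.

n(S2O3^2-) = 0.0409 × 0.159 = 6.50 × 10^-3 mol
n(I2) = n(S2O3^2-)/2 = 3.25 × 10^-3 mol
From the 2:5 ratio, n(MnO4^-) in the aliquot = 2/5 × 3.25 × 10^-3 = 1.30 × 10^-3 mol
[MnO4^-] = 1.30 × 10^-3 / 0.00985 = 0.132 mol/L

0.132 mol/L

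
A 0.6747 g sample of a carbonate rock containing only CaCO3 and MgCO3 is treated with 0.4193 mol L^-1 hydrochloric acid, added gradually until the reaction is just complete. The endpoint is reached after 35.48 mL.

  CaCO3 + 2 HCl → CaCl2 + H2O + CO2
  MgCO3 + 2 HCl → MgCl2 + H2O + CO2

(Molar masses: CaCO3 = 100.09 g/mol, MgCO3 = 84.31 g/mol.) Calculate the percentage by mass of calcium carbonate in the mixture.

44.72 %

n(HCl) = 0.03548 × 0.4193 = 0.01488 mol
Let x = n(CaCO3), y = n(MgCO3).
Titrant: 2x + 2y = 0.01488;  mass: 100.09x + 84.31y = 0.6747
Solving, x = 3.015 × 10^-3 mol, y = 4.424 × 10^-3 mol
mass of CaCO3 = 3.015 × 10^-3 × 100.09 = 0.3017 g
% CaCO3 = 0.3017 / 0.6747 × 100 = 44.72 %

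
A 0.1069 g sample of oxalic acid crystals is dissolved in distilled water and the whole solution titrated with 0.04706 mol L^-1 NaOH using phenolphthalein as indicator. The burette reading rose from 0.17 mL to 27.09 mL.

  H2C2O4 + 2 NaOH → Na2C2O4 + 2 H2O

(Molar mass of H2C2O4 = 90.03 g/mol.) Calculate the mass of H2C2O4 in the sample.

n(NaOH) = 0.02692 L × 0.04706 mol/L = 1.267 × 10^-3 mol
From the 1:2 ratio, n(H2C2O4) = 1/2 × 1.267 × 10^-3 = 6.334 × 10^-4 mol
mass of H2C2O4 = 6.334 × 10^-4 × 90.03 g/mol = 0.05703 g

0.05703 g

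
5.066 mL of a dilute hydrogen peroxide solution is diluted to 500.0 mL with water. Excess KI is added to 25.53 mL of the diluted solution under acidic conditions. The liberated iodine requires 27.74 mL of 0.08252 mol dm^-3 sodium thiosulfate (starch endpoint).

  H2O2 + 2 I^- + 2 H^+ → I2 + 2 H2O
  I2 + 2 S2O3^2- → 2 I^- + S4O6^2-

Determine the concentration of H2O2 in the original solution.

n(S2O3^2-) = 0.02774 × 0.08252 = 2.289 × 10^-3 mol
n(I2) = n(S2O3^2-)/2 = 1.145 × 10^-3 mol
n(H2O2) in the aliquot = 1.145 × 10^-3 mol (1:1 ratio)
[H2O2]_dilute = 1.145 × 10^-3 / 0.02553 = 0.04483 mol/L
[H2O2]_original = 0.04483 × 500.0/5.066 = 4.425 mol/L

4.425 mol/L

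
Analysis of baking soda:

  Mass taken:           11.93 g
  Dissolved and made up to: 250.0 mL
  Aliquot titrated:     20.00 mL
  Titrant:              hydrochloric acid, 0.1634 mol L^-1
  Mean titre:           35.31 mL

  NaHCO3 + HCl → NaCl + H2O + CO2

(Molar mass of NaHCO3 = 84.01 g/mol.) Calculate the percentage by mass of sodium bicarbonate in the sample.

n(HCl) per titration = 0.03531 × 0.1634 = 5.770 × 10^-3 mol
n(NaHCO3) in each aliquot = 5.770 × 10^-3 mol (1:1 ratio)
n(NaHCO3) in the whole flask = 5.770 × 10^-3 × 250.0/20.00 = 0.07212 mol
mass of NaHCO3 = 0.07212 × 84.01 = 6.059 g
% NaHCO3 = 6.059 / 11.93 × 100 = 50.79 %

50.79 %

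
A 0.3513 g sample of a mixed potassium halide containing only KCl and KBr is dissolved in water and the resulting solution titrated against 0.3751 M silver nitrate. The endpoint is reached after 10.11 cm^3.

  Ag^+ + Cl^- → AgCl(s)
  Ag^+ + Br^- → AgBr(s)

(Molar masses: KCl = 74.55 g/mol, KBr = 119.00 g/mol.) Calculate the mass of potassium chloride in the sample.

0.1677 g

n(AgNO3) = 0.01011 × 0.3751 = 3.792 × 10^-3 mol
Let x = n(KCl), y = n(KBr).
Titrant: 1x + 1y = 3.792 × 10^-3;  mass: 74.55x + 119.00y = 0.3513
Solving, x = 2.249 × 10^-3 mol, y = 1.543 × 10^-3 mol
mass of KCl = 2.249 × 10^-3 × 74.55 = 0.1677 g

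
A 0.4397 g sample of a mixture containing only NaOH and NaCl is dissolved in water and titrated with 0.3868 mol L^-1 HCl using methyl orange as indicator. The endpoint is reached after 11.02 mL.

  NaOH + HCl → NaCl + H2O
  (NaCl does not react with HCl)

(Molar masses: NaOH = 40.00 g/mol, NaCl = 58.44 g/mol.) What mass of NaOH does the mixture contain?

n(HCl) = 0.01102 × 0.3868 = 4.263 × 10^-3 mol
Let x = n(NaOH), y = n(NaCl).
Titrant: 1x = 4.263 × 10^-3;  mass: 40.00x + 58.44y = 0.4397
Solving, x = 4.263 × 10^-3 mol, y = 4.606 × 10^-3 mol
mass of NaOH = 4.263 × 10^-3 × 40.00 = 0.1705 g

0.1705 g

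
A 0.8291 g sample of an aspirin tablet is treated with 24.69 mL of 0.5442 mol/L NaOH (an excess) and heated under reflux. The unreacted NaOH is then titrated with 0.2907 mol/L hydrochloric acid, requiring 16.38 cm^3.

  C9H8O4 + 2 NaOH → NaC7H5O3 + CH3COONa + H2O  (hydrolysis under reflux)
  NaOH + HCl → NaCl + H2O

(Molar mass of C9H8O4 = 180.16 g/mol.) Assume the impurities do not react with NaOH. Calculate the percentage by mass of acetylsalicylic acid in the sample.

n(NaOH) added = 0.02469 × 0.5442 = 0.01344 mol
n(HCl) used in back-titration = 0.01638 × 0.2907 = 4.762 × 10^-3 mol
n(NaOH) left over = 4.762 × 10^-3 mol (1:1 ratio)
n(NaOH) consumed by analyte = 0.01344 − 4.762 × 10^-3 = 8.675 × 10^-3 mol
From the 1:2 ratio, n(C9H8O4) = 1/2 × 8.675 × 10^-3 = 4.337 × 10^-3 mol
mass of C9H8O4 = 4.337 × 10^-3 × 180.16 = 0.7814 g
% C9H8O4 = 0.7814 / 0.8291 × 100 = 94.25 %

94.25 %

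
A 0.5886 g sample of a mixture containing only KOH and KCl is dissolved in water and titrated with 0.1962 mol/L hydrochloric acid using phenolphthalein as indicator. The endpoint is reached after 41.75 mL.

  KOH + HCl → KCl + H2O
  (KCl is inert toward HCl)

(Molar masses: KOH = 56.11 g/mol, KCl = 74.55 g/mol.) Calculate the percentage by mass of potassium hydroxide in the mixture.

78.09 %

n(HCl) = 0.04175 × 0.1962 = 8.191 × 10^-3 mol
Let x = n(KOH), y = n(KCl).
Titrant: 1x = 8.191 × 10^-3;  mass: 56.11x + 74.55y = 0.5886
Solving, x = 8.191 × 10^-3 mol, y = 1.730 × 10^-3 mol
mass of KOH = 8.191 × 10^-3 × 56.11 = 0.4596 g
% KOH = 0.4596 / 0.5886 × 100 = 78.09 %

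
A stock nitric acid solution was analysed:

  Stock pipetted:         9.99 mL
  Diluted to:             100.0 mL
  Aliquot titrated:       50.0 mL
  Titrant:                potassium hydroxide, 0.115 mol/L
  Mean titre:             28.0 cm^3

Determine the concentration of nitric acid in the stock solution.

HNO3 + KOH → KNO3 + H2O
n(KOH) = 0.0280 × 0.115 = 3.22 × 10^-3 mol
n(HNO3) in the aliquot = 3.22 × 10^-3 mol (1:1 ratio)
[HNO3]_dilute = 3.22 × 10^-3 / 0.0500 = 0.0644 mol/L
Dilution factor = 100.0 / 9.99 = 10.01
[HNO3]_stock = 0.0644 × 10.01 = 0.645 mol/L

0.645 mol/L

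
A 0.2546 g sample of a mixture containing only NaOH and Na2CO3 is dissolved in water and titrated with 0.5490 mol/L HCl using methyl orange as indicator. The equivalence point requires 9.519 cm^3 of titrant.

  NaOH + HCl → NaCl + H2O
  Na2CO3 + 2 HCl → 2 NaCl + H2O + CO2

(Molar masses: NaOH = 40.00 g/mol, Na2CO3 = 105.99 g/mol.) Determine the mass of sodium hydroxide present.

0.06879 g

n(HCl) = 0.009519 × 0.5490 = 5.226 × 10^-3 mol
Let x = n(NaOH), y = n(Na2CO3).
Titrant: 1x + 2y = 5.226 × 10^-3;  mass: 40.00x + 105.99y = 0.2546
Solving, x = 1.720 × 10^-3 mol, y = 1.753 × 10^-3 mol
mass of NaOH = 1.720 × 10^-3 × 40.00 = 0.06879 g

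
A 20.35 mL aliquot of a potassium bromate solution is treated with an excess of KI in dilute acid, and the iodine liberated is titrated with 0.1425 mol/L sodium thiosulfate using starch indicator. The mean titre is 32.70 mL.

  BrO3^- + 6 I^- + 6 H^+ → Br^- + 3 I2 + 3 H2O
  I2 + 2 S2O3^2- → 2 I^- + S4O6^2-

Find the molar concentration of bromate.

n(S2O3^2-) = 0.03270 × 0.1425 = 4.660 × 10^-3 mol
n(I2) = n(S2O3^2-)/2 = 2.330 × 10^-3 mol
From the 1:3 ratio, n(BrO3^-) in the aliquot = 1/3 × 2.330 × 10^-3 = 7.766 × 10^-4 mol
[BrO3^-] = 7.766 × 10^-4 / 0.02035 = 0.03816 mol/L

0.03816 mol/L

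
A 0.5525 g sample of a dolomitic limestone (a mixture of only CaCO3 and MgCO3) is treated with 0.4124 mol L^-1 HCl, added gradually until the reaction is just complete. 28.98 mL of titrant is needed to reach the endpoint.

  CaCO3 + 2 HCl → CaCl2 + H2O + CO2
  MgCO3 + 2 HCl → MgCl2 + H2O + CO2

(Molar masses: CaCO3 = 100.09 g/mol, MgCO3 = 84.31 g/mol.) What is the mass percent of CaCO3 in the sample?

n(HCl) = 0.02898 × 0.4124 = 0.01195 mol
Let x = n(CaCO3), y = n(MgCO3).
Titrant: 2x + 2y = 0.01195;  mass: 100.09x + 84.31y = 0.5525
Solving, x = 3.086 × 10^-3 mol, y = 2.890 × 10^-3 mol
mass of CaCO3 = 3.086 × 10^-3 × 100.09 = 0.3088 g
% CaCO3 = 0.3088 / 0.5525 × 100 = 55.90 %

55.90 %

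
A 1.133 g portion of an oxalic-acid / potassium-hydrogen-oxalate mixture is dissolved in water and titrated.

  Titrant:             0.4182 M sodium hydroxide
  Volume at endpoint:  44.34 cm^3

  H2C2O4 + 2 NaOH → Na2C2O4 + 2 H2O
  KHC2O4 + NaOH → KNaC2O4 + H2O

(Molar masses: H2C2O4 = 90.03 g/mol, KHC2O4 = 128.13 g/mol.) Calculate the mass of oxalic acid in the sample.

0.6732 g

n(NaOH) = 0.04434 × 0.4182 = 0.01854 mol
Let x = n(H2C2O4), y = n(KHC2O4).
Titrant: 2x + 1y = 0.01854;  mass: 90.03x + 128.13y = 1.133
Solving, x = 7.477 × 10^-3 mol, y = 3.589 × 10^-3 mol
mass of H2C2O4 = 7.477 × 10^-3 × 90.03 = 0.6732 g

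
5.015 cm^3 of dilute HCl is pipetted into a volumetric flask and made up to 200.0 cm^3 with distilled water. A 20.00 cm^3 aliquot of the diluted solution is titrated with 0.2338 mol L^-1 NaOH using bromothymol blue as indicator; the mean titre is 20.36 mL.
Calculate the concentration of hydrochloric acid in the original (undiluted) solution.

HCl + NaOH → NaCl + H2O
n(NaOH) = 0.02036 × 0.2338 = 4.760 × 10^-3 mol
n(HCl) in the aliquot = 4.760 × 10^-3 mol (1:1 ratio)
[HCl]_dilute = 4.760 × 10^-3 / 0.02000 = 0.2380 mol/L
Dilution factor = 200.0 / 5.015 = 39.88
[HCl]_stock = 0.2380 × 39.88 = 9.492 mol/L

9.492 mol/L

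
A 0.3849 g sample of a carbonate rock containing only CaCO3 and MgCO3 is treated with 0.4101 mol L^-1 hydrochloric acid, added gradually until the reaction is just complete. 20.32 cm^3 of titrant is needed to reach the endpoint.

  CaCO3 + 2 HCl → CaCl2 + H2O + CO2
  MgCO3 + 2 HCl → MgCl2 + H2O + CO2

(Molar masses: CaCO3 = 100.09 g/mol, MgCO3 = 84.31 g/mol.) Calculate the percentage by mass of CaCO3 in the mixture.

55.39 %

n(HCl) = 0.02032 × 0.4101 = 8.333 × 10^-3 mol
Let x = n(CaCO3), y = n(MgCO3).
Titrant: 2x + 2y = 8.333 × 10^-3;  mass: 100.09x + 84.31y = 0.3849
Solving, x = 2.130 × 10^-3 mol, y = 2.037 × 10^-3 mol
mass of CaCO3 = 2.130 × 10^-3 × 100.09 = 0.2132 g
% CaCO3 = 0.2132 / 0.3849 × 100 = 55.39 %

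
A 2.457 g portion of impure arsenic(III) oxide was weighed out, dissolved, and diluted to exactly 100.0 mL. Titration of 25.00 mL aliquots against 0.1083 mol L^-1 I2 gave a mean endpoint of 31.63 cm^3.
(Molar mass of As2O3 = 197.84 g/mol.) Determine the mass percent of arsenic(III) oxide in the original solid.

As2O3 + 2 I2 + 2 H2O → As2O5 + 4 HI
n(I2) per titration = 0.03163 × 0.1083 = 3.426 × 10^-3 mol
From the 1:2 ratio, n(As2O3) in each aliquot = 1/2 × 3.426 × 10^-3 = 1.713 × 10^-3 mol
n(As2O3) in the whole flask = 1.713 × 10^-3 × 100.0/25.00 = 6.851 × 10^-3 mol
mass of As2O3 = 6.851 × 10^-3 × 197.84 = 1.355 g
% As2O3 = 1.355 / 2.457 × 100 = 55.17 %

55.17 %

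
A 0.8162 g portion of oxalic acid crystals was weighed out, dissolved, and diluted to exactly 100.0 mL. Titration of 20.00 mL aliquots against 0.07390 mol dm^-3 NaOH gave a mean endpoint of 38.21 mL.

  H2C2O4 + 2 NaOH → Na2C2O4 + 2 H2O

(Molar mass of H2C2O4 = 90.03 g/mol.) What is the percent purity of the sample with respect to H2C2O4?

n(NaOH) per titration = 0.03821 × 0.07390 = 2.824 × 10^-3 mol
From the 1:2 ratio, n(H2C2O4) in each aliquot = 1/2 × 2.824 × 10^-3 = 1.412 × 10^-3 mol
n(H2C2O4) in the whole flask = 1.412 × 10^-3 × 100.0/20.00 = 7.059 × 10^-3 mol
mass of H2C2O4 = 7.059 × 10^-3 × 90.03 = 0.6355 g
% H2C2O4 = 0.6355 / 0.8162 × 100 = 77.87 %

77.87 %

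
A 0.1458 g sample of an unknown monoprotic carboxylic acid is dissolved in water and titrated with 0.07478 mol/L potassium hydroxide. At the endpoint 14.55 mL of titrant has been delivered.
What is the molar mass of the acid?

n(KOH) = 0.01455 L × 0.07478 mol/L = 1.088 × 10^-3 mol
n(HA) = 1.088 × 10^-3 mol (1:1 ratio)
M = m / n = 0.1458 g / 1.088 × 10^-3 mol = 134.0 g/mol

134.0 g/mol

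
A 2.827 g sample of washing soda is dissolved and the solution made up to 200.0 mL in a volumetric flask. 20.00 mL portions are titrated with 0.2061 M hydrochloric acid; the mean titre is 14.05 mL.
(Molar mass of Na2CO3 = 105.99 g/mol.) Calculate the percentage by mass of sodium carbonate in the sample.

Na2CO3 + 2 HCl → 2 NaCl + H2O + CO2
n(HCl) per titration = 0.01405 × 0.2061 = 2.896 × 10^-3 mol
From the 1:2 ratio, n(Na2CO3) in each aliquot = 1/2 × 2.896 × 10^-3 = 1.448 × 10^-3 mol
n(Na2CO3) in the whole flask = 1.448 × 10^-3 × 200.0/20.00 = 0.01448 mol
mass of Na2CO3 = 0.01448 × 105.99 = 1.535 g
% Na2CO3 = 1.535 / 2.827 × 100 = 54.28 %

54.28 %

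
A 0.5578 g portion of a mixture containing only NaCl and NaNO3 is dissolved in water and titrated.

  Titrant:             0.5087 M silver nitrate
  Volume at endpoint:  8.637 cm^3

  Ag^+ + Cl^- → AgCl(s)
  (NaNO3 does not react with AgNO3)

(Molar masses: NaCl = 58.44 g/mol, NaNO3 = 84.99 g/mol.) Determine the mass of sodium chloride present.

0.2568 g

n(AgNO3) = 0.008637 × 0.5087 = 4.394 × 10^-3 mol
Let x = n(NaCl), y = n(NaNO3).
Titrant: 1x = 4.394 × 10^-3;  mass: 58.44x + 84.99y = 0.5578
Solving, x = 4.394 × 10^-3 mol, y = 3.542 × 10^-3 mol
mass of NaCl = 4.394 × 10^-3 × 58.44 = 0.2568 g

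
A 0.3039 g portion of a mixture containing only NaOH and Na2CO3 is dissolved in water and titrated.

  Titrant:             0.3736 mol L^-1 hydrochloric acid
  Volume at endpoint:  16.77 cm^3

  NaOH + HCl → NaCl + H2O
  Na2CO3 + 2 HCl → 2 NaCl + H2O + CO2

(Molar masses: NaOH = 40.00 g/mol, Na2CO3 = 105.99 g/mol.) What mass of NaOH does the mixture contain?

0.08658 g

n(HCl) = 0.01677 × 0.3736 = 6.265 × 10^-3 mol
Let x = n(NaOH), y = n(Na2CO3).
Titrant: 1x + 2y = 6.265 × 10^-3;  mass: 40.00x + 105.99y = 0.3039
Solving, x = 2.165 × 10^-3 mol, y = 2.050 × 10^-3 mol
mass of NaOH = 2.165 × 10^-3 × 40.00 = 0.08658 g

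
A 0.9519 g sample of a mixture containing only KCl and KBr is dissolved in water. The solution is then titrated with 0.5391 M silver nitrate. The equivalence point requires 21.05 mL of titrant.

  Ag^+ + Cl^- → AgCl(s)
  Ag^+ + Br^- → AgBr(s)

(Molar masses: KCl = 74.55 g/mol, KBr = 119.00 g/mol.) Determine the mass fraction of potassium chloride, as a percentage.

n(AgNO3) = 0.02105 × 0.5391 = 0.01135 mol
Let x = n(KCl), y = n(KBr).
Titrant: 1x + 1y = 0.01135;  mass: 74.55x + 119.00y = 0.9519
Solving, x = 8.966 × 10^-3 mol, y = 2.383 × 10^-3 mol
mass of KCl = 8.966 × 10^-3 × 74.55 = 0.6684 g
% KCl = 0.6684 / 0.9519 × 100 = 70.22 %

70.22 %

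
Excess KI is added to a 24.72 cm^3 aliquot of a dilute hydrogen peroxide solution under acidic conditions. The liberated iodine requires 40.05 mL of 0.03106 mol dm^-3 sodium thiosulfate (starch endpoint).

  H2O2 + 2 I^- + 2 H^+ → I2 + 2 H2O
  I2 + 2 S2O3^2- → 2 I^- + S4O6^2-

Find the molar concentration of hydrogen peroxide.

0.02516 mol/L

n(S2O3^2-) = 0.04005 × 0.03106 = 1.244 × 10^-3 mol
n(I2) = n(S2O3^2-)/2 = 6.220 × 10^-4 mol
n(H2O2) in the aliquot = 6.220 × 10^-4 mol (1:1 ratio)
[H2O2] = 6.220 × 10^-4 / 0.02472 = 0.02516 mol/L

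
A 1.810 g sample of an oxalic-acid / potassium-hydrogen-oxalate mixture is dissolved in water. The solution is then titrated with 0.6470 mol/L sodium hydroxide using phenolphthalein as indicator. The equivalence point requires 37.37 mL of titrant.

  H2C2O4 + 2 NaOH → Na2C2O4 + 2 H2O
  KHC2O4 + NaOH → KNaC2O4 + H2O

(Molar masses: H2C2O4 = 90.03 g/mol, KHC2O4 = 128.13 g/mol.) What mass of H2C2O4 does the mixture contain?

n(NaOH) = 0.03737 × 0.6470 = 0.02418 mol
Let x = n(H2C2O4), y = n(KHC2O4).
Titrant: 2x + 1y = 0.02418;  mass: 90.03x + 128.13y = 1.810
Solving, x = 7.748 × 10^-3 mol, y = 8.682 × 10^-3 mol
mass of H2C2O4 = 7.748 × 10^-3 × 90.03 = 0.6976 g

0.6976 g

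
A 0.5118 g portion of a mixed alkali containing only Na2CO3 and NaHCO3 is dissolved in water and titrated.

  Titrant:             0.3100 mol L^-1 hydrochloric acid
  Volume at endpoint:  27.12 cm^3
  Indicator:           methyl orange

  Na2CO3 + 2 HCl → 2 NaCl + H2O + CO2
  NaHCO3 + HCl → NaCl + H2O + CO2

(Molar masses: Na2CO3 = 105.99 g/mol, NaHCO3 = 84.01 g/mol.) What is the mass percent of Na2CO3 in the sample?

n(HCl) = 0.02712 × 0.3100 = 8.407 × 10^-3 mol
Let x = n(Na2CO3), y = n(NaHCO3).
Titrant: 2x + 1y = 8.407 × 10^-3;  mass: 105.99x + 84.01y = 0.5118
Solving, x = 3.135 × 10^-3 mol, y = 2.136 × 10^-3 mol
mass of Na2CO3 = 3.135 × 10^-3 × 105.99 = 0.3323 g
% Na2CO3 = 0.3323 / 0.5118 × 100 = 64.93 %

64.93 %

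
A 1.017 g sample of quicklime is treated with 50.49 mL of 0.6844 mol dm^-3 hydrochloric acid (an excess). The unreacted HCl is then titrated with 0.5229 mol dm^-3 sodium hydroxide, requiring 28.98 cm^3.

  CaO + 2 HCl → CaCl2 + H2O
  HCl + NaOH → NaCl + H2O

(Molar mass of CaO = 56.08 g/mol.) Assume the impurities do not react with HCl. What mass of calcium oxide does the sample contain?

n(HCl) added = 0.05049 × 0.6844 = 0.03456 mol
n(NaOH) used in back-titration = 0.02898 × 0.5229 = 0.01515 mol
n(HCl) left over = 0.01515 mol (1:1 ratio)
n(HCl) consumed by analyte = 0.03456 − 0.01515 = 0.01940 mol
From the 1:2 ratio, n(CaO) = 1/2 × 0.01940 = 9.701 × 10^-3 mol
mass of CaO = 9.701 × 10^-3 × 56.08 = 0.5440 g

0.5440 g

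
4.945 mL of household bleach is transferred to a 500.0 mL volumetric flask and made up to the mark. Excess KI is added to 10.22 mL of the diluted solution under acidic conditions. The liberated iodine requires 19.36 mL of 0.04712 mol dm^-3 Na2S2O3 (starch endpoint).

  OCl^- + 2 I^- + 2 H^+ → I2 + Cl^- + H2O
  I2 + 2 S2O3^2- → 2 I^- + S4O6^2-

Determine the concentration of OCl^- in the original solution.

n(S2O3^2-) = 0.01936 × 0.04712 = 9.122 × 10^-4 mol
n(I2) = n(S2O3^2-)/2 = 4.561 × 10^-4 mol
n(OCl^-) in the aliquot = 4.561 × 10^-4 mol (1:1 ratio)
[OCl^-]_dilute = 4.561 × 10^-4 / 0.01022 = 0.04463 mol/L
[OCl^-]_original = 0.04463 × 500.0/4.945 = 4.513 mol/L

4.513 mol/L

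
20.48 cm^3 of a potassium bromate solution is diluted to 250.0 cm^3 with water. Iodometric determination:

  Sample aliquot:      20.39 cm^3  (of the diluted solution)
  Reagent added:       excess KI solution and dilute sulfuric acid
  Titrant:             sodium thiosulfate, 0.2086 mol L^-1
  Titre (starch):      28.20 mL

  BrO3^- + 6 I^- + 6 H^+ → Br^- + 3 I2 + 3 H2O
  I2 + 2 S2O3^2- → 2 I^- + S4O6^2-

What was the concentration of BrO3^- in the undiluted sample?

n(S2O3^2-) = 0.02820 × 0.2086 = 5.883 × 10^-3 mol
n(I2) = n(S2O3^2-)/2 = 2.941 × 10^-3 mol
From the 1:3 ratio, n(BrO3^-) in the aliquot = 1/3 × 2.941 × 10^-3 = 9.804 × 10^-4 mol
[BrO3^-]_dilute = 9.804 × 10^-4 / 0.02039 = 0.04808 mol/L
[BrO3^-]_original = 0.04808 × 250.0/20.48 = 0.5870 mol/L

0.5870 mol/L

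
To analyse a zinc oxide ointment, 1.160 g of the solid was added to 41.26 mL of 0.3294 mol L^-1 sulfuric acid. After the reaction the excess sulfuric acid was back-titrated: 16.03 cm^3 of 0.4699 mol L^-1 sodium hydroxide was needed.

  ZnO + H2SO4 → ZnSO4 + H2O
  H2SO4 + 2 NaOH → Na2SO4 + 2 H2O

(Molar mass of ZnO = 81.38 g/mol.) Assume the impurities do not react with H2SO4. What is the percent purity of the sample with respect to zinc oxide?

n(H2SO4) added = 0.04126 × 0.3294 = 0.01359 mol
n(NaOH) used in back-titration = 0.01603 × 0.4699 = 7.532 × 10^-3 mol
From the 1:2 ratio, n(H2SO4) left over = 1/2 × 7.532 × 10^-3 = 3.766 × 10^-3 mol
n(H2SO4) consumed by analyte = 0.01359 − 3.766 × 10^-3 = 9.825 × 10^-3 mol
n(ZnO) = 9.825 × 10^-3 mol (1:1 ratio)
mass of ZnO = 9.825 × 10^-3 × 81.38 = 0.7995 g
% ZnO = 0.7995 / 1.160 × 100 = 68.93 %

68.93 %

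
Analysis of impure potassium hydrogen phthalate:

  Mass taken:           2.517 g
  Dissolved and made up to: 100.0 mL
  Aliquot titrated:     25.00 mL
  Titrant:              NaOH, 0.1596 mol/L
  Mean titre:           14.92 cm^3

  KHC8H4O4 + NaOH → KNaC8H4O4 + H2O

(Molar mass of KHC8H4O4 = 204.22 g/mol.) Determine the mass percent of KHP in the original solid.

n(NaOH) per titration = 0.01492 × 0.1596 = 2.381 × 10^-3 mol
n(KHC8H4O4) in each aliquot = 2.381 × 10^-3 mol (1:1 ratio)
n(KHC8H4O4) in the whole flask = 2.381 × 10^-3 × 100.0/25.00 = 9.525 × 10^-3 mol
mass of KHC8H4O4 = 9.525 × 10^-3 × 204.22 = 1.945 g
% KHC8H4O4 = 1.945 / 2.517 × 100 = 77.28 %

77.28 %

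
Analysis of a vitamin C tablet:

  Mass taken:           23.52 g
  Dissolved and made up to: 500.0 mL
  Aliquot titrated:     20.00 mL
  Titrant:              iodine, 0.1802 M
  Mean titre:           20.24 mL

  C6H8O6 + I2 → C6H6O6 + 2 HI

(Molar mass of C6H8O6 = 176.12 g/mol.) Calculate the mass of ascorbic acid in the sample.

16.06 g

n(I2) per titration = 0.02024 × 0.1802 = 3.647 × 10^-3 mol
n(C6H8O6) in each aliquot = 3.647 × 10^-3 mol (1:1 ratio)
n(C6H8O6) in the whole flask = 3.647 × 10^-3 × 500.0/20.00 = 0.09118 mol
mass of C6H8O6 = 0.09118 × 176.12 = 16.06 g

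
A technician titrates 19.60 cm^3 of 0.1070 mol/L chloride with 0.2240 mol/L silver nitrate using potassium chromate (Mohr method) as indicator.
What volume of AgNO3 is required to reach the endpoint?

Ag^+ + Cl^- → AgCl(s)
n(Cl-) = 0.01960 L × 0.1070 mol/L = 2.097 × 10^-3 mol
n(AgNO3) = 2.097 × 10^-3 mol (1:1 stoichiometry)
V(AgNO3) = 2.097 × 10^-3 mol / 0.2240 mol/L = 0.009362 L = 9.362 mL

9.362 mL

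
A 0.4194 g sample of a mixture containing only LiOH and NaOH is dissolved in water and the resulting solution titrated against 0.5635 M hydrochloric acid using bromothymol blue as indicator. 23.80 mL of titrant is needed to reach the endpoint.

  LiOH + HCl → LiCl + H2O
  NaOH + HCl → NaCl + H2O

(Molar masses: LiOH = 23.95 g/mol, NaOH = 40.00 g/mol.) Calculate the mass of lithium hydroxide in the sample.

n(HCl) = 0.02380 × 0.5635 = 0.01341 mol
Let x = n(LiOH), y = n(NaOH).
Titrant: 1x + 1y = 0.01341;  mass: 23.95x + 40.00y = 0.4194
Solving, x = 7.293 × 10^-3 mol, y = 6.118 × 10^-3 mol
mass of LiOH = 7.293 × 10^-3 × 23.95 = 0.1747 g

0.1747 g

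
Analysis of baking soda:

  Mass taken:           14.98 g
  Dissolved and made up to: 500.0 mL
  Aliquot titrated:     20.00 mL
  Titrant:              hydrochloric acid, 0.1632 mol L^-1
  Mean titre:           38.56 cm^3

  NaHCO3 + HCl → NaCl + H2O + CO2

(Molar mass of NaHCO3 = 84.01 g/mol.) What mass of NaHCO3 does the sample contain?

n(HCl) per titration = 0.03856 × 0.1632 = 6.293 × 10^-3 mol
n(NaHCO3) in each aliquot = 6.293 × 10^-3 mol (1:1 ratio)
n(NaHCO3) in the whole flask = 6.293 × 10^-3 × 500.0/20.00 = 0.1573 mol
mass of NaHCO3 = 0.1573 × 84.01 = 13.22 g

13.22 g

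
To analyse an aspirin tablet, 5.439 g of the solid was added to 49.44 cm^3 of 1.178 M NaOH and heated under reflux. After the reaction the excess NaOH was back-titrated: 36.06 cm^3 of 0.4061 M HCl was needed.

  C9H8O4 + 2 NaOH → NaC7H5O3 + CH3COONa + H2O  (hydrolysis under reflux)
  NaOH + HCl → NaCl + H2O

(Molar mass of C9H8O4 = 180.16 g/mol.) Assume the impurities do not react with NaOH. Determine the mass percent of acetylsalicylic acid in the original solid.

72.20 %

n(NaOH) added = 0.04944 × 1.178 = 0.05824 mol
n(HCl) used in back-titration = 0.03606 × 0.4061 = 0.01464 mol
n(NaOH) left over = 0.01464 mol (1:1 ratio)
n(NaOH) consumed by analyte = 0.05824 − 0.01464 = 0.04360 mol
From the 1:2 ratio, n(C9H8O4) = 1/2 × 0.04360 = 0.02180 mol
mass of C9H8O4 = 0.02180 × 180.16 = 3.927 g
% C9H8O4 = 3.927 / 5.439 × 100 = 72.20 %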